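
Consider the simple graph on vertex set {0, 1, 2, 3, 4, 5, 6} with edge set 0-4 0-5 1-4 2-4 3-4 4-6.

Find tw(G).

1

A width-1 tree decomposition is:
Bags: B1 = {4, 6}  B2 = {1, 4}  B3 = {2, 4}  B4 = {0, 4}  B5 = {3, 4}  B6 = {0, 5}
Tree: B1–B2, B2–B3, B3–B4, B2–B5, B4–B6
Each bag holds 2 vertices, so the decomposition has width 1, which upper-bounds the treewidth. G has an edge, so its treewidth is at least 1. The upper and lower bounds meet at 1, so that is the treewidth.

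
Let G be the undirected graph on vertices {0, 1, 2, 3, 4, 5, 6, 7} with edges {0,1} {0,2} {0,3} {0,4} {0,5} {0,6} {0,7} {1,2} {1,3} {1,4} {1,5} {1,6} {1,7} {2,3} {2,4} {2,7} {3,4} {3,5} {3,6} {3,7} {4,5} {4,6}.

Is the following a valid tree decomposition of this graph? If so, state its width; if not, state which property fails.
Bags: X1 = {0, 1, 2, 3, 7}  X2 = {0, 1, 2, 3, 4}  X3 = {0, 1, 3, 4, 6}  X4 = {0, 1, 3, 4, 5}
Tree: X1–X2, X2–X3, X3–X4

Yes; width 4.

Checking the three conditions: (i) the bags cover all of {0, 1, 2, 3, 4, 5, 6, 7}; (ii) for each edge, some bag contains both endpoints; (iii) the bags containing any fixed vertex form a subtree. All hold, so the decomposition is valid with width 5 − 1 = 4.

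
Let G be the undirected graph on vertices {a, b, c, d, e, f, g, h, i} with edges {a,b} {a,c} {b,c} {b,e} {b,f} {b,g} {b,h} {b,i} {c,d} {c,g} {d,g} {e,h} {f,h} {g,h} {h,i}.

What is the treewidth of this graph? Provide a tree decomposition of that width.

Each bag holds 3 vertices, so the decomposition has width 2, which upper-bounds the treewidth. Conversely, {c, d, g} is a clique of size 3, and the vertices of any clique must share a bag in every tree decomposition; so some bag has ≥ 3 vertices and tw(G) ≥ 2. Combining the bounds, tw(G) = 2.

Treewidth 2.
One such decomposition:
Bags: B1 = {a, b, c}  B2 = {b, c, g}  B3 = {b, g, h}  B4 = {b, f, h}  B5 = {b, e, h}  B6 = {c, d, g}  B7 = {b, h, i}
Tree: B1–B2, B2–B3, B3–B4, B4–B5, B2–B6, B3–B7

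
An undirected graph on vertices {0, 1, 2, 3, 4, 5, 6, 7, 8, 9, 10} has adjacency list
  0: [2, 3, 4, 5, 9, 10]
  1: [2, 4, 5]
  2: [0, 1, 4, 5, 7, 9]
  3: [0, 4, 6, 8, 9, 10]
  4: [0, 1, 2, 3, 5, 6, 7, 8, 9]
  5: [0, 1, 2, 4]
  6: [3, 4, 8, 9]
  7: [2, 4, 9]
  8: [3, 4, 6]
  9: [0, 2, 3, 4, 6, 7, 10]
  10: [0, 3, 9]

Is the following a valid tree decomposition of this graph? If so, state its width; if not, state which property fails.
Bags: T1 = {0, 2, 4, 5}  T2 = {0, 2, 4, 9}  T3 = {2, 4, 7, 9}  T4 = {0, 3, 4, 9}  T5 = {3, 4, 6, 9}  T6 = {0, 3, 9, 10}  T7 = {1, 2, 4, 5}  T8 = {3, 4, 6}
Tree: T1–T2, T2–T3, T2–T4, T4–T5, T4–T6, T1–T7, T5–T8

A tree decomposition must satisfy three properties: every vertex lies in some bag; for every edge, both endpoints lie together in some bag; and for every vertex, the bags containing it form a connected subtree. Here vertex 8 appears in no bag, so the decomposition is invalid.

No — vertex 8 appears in no bag.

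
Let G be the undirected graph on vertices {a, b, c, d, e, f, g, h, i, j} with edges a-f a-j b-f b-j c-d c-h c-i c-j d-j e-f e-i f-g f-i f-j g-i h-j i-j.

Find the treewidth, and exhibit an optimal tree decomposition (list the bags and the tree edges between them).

Treewidth 2.
One such decomposition:
Bags: B1 = {f, i, j}  B2 = {b, f, j}  B3 = {c, i, j}  B4 = {c, h, j}  B5 = {f, g, i}  B6 = {a, f, j}  B7 = {c, d, j}  B8 = {e, f, i}
Tree: B1–B2, B1–B3, B3–B4, B1–B5, B1–B6, B3–B7, B1–B8

The largest bag has 3 vertices, giving width 2; this decomposition certifies tw(G) ≤ 2. Conversely, {f, g, i} is a clique of size 3, and the vertices of any clique must share a bag in every tree decomposition; so some bag has ≥ 3 vertices and tw(G) ≥ 2. Combining the bounds, tw(G) = 2.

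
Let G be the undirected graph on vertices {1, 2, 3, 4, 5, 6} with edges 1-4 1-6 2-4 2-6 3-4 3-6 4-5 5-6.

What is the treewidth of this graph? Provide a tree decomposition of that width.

Treewidth 2.
One such decomposition:
Bags: B1 = {2, 4, 6}  B2 = {1, 4, 6}  B3 = {3, 4, 6}  B4 = {4, 5, 6}
Tree: B1–B2, B2–B3, B3–B4

The largest bag has 3 vertices, giving width 2; this decomposition certifies tw(G) ≤ 2. The edges 2–4–1–6–2 form a cycle, so G is not a tree and its treewidth is at least 2. Combining the bounds, tw(G) = 2.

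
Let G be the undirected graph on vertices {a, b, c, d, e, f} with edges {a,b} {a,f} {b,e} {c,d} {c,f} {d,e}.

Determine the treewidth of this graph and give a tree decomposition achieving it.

Treewidth 2.
One such decomposition:
Bags: B1 = {b, d, e}  B2 = {b, c, d}  B3 = {b, c, f}  B4 = {a, b, f}
Tree: B1–B2, B2–B3, B3–B4

The largest bag has 3 vertices, giving width 2; this decomposition certifies tw(G) ≤ 2. Since b–e–d–c–f–a–b is a cycle in G, G is not acyclic. Forests are exactly the graphs of treewidth ≤ 1, so tw(G) ≥ 2. Therefore the treewidth is 2.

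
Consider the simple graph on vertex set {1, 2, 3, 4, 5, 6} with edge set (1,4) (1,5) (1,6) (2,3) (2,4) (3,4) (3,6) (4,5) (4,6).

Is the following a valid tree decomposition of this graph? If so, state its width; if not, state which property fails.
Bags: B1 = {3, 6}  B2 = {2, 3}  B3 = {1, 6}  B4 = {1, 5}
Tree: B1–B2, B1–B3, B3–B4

A tree decomposition must satisfy three properties: every vertex lies in some bag; for every edge, both endpoints lie together in some bag; and for every vertex, the bags containing it form a connected subtree. Here vertex 4 appears in no bag, so the decomposition is invalid.

No — vertex 4 appears in no bag.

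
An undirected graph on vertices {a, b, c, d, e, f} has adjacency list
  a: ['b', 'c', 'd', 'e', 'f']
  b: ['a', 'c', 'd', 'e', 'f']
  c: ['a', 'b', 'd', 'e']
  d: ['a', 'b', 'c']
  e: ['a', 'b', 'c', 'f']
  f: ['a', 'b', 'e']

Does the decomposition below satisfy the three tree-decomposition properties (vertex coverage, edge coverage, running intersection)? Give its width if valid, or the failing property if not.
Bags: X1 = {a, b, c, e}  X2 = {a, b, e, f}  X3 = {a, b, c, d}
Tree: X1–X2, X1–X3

Yes; width 3.

Every vertex of G appears in some bag (union = {a, b, c, d, e, f}); every edge is covered by a bag; and for each vertex v the set of bags containing v is connected in the bag tree. The decomposition is therefore valid. The largest bag has 4 vertices, so the width is 3.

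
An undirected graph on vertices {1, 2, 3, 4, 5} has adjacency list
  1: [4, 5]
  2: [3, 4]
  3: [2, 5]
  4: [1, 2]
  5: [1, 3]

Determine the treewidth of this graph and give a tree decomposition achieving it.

Treewidth 2.
One such decomposition:
Bags: B1 = {2, 3, 5}  B2 = {2, 4, 5}  B3 = {1, 4, 5}
Tree: B1–B2, B2–B3

The largest bag has 3 vertices, giving width 2; this decomposition certifies tw(G) ≤ 2. The edges 5–3–2–4–1–5 form a cycle, so G is not a tree and its treewidth is at least 2. Combining the bounds, tw(G) = 2.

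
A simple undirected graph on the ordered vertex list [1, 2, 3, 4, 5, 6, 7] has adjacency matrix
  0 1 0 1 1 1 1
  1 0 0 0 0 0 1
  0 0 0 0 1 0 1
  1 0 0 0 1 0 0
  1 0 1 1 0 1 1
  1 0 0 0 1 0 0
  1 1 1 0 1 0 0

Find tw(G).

A width-2 tree decomposition is:
Bags: B1 = {1, 5, 7}  B2 = {1, 4, 5}  B3 = {1, 5, 6}  B4 = {1, 2, 7}  B5 = {3, 5, 7}
Tree: B1–B2, B2–B3, B1–B4, B1–B5
Every bag has size at most 3, so the width is 3 − 1 = 2 and tw(G) ≤ 2. Conversely, {1, 2, 7} is a clique of size 3, and the vertices of any clique must share a bag in every tree decomposition; so some bag has ≥ 3 vertices and tw(G) ≥ 2. Hence tw(G) = 2 exactly.

2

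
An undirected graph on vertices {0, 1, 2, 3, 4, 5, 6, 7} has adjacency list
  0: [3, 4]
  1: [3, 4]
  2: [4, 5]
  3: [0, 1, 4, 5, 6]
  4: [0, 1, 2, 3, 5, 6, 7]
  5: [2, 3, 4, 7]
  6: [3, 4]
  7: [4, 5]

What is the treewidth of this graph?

2

A width-2 tree decomposition is:
Bags: B1 = {3, 4, 6}  B2 = {1, 3, 4}  B3 = {0, 3, 4}  B4 = {3, 4, 5}  B5 = {4, 5, 7}  B6 = {2, 4, 5}
Tree: B1–B2, B2–B3, B2–B4, B4–B5, B4–B6
Every bag has size at most 3, so the width is 3 − 1 = 2 and tw(G) ≤ 2. On the other hand G contains the 3-clique {2, 4, 5}. A clique must lie in a single bag of any decomposition, so no decomposition can have width below 2. Therefore the treewidth is 2.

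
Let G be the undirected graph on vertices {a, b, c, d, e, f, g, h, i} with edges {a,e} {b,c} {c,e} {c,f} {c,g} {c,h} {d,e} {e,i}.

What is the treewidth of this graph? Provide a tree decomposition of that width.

Treewidth 1.
Bags: B1 = {c, e}  B2 = {b, c}  B3 = {d, e}  B4 = {c, h}  B5 = {e, i}  B6 = {c, f}  B7 = {a, e}  B8 = {c, g}
Tree: B1–B2, B1–B3, B2–B4, B1–B5, B4–B6, B1–B7, B6–B8

Every bag has size at most 2, so the width is 2 − 1 = 1 and tw(G) ≤ 1. G has an edge, so its treewidth is at least 1. Therefore the treewidth is 1.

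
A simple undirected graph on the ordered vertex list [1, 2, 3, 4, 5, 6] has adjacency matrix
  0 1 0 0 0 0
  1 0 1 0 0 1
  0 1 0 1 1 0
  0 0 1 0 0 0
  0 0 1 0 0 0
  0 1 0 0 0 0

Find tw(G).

A width-1 tree decomposition is:
Bags: B1 = {2, 3}  B2 = {1, 2}  B3 = {3, 4}  B4 = {3, 5}  B5 = {2, 6}
Tree: B1–B2, B1–B3, B3–B4, B2–B5
Every bag has size at most 2, so the width is 2 − 1 = 1 and tw(G) ≤ 1. Since G has at least one edge (e.g. 2–3), it is not an edgeless graph, so tw(G) ≥ 1. The upper and lower bounds meet at 1, so that is the treewidth.

1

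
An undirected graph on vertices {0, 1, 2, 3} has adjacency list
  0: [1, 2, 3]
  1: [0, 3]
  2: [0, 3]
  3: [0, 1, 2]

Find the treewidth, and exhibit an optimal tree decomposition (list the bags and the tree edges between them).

Each bag holds 3 vertices, so the decomposition has width 2, which upper-bounds the treewidth. On the other hand G contains the 3-clique {0, 1, 3}. A clique must lie in a single bag of any decomposition, so no decomposition can have width below 2. The upper and lower bounds meet at 2, so that is the treewidth.

Treewidth 2.
Bags: B1 = {0, 1, 3}  B2 = {0, 2, 3}
Tree: B1–B2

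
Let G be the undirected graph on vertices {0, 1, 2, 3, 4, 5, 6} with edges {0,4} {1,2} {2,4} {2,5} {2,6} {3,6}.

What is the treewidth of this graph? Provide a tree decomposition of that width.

Treewidth 1.
Bags: B1 = {1, 2}  B2 = {2, 6}  B3 = {2, 4}  B4 = {0, 4}  B5 = {2, 5}  B6 = {3, 6}
Tree: B1–B2, B2–B3, B3–B4, B3–B5, B2–B6

Each bag holds 2 vertices, so the decomposition has width 1, which upper-bounds the treewidth. Since G has at least one edge (e.g. 2–1), it is not an edgeless graph, so tw(G) ≥ 1. Hence tw(G) = 1 exactly.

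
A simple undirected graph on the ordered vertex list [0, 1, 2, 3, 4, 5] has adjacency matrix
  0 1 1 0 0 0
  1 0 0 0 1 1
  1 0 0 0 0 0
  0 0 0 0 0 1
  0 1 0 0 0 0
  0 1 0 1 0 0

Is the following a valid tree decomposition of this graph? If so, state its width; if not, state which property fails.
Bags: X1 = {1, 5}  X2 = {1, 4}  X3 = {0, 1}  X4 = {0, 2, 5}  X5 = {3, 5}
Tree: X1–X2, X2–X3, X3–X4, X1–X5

No — bags containing vertex 5 are not connected in the tree.

A tree decomposition must satisfy three properties: every vertex lies in some bag; for every edge, both endpoints lie together in some bag; and for every vertex, the bags containing it form a connected subtree. Here bags containing vertex 5 are not connected in the tree, so the decomposition is invalid.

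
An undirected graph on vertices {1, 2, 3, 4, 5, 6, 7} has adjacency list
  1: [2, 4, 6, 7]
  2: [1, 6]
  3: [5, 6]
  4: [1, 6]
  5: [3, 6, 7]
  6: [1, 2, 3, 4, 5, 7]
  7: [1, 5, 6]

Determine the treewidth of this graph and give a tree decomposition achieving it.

The largest bag has 3 vertices, giving width 2; this decomposition certifies tw(G) ≤ 2. On the other hand G contains the 3-clique {1, 2, 6}. A clique must lie in a single bag of any decomposition, so no decomposition can have width below 2. Combining the bounds, tw(G) = 2.

Treewidth 2.
One such decomposition:
Bags: B1 = {1, 4, 6}  B2 = {1, 2, 6}  B3 = {1, 6, 7}  B4 = {5, 6, 7}  B5 = {3, 5, 6}
Tree: B1–B2, B1–B3, B3–B4, B4–B5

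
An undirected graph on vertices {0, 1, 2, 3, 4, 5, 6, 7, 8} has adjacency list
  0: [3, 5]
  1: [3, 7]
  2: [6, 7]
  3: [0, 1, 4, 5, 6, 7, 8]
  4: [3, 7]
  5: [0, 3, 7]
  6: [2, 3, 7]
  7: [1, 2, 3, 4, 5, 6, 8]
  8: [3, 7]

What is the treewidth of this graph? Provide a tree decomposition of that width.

The largest bag has 3 vertices, giving width 2; this decomposition certifies tw(G) ≤ 2. Conversely, {2, 6, 7} is a clique of size 3, and the vertices of any clique must share a bag in every tree decomposition; so some bag has ≥ 3 vertices and tw(G) ≥ 2. The upper and lower bounds meet at 2, so that is the treewidth.

Treewidth 2.
One optimal decomposition is:
Bags: B1 = {3, 6, 7}  B2 = {1, 3, 7}  B3 = {3, 5, 7}  B4 = {3, 7, 8}  B5 = {3, 4, 7}  B6 = {2, 6, 7}  B7 = {0, 3, 5}
Tree: B1–B2, B1–B3, B2–B4, B1–B5, B1–B6, B3–B7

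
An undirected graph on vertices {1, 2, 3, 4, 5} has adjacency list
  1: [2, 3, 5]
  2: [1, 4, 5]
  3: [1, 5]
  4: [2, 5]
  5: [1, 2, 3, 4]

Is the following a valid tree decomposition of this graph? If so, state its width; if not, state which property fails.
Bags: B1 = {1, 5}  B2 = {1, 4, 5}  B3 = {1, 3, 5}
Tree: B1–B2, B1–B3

No — vertex 2 appears in no bag.

A tree decomposition must satisfy three properties: every vertex lies in some bag; for every edge, both endpoints lie together in some bag; and for every vertex, the bags containing it form a connected subtree. Here vertex 2 appears in no bag, so the decomposition is invalid.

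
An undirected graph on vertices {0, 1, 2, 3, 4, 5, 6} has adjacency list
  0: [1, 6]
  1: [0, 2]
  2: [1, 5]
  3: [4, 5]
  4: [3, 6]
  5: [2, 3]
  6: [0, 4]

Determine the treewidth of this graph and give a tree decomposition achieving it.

Every bag has size at most 3, so the width is 3 − 1 = 2 and tw(G) ≤ 2. Since 5–2–1–0–6–4–3–5 is a cycle in G, G is not acyclic. Forests are exactly the graphs of treewidth ≤ 1, so tw(G) ≥ 2. Combining the bounds, tw(G) = 2.

Treewidth 2.
One optimal decomposition is:
Bags: B1 = {1, 2, 5}  B2 = {0, 1, 5}  B3 = {0, 5, 6}  B4 = {4, 5, 6}  B5 = {3, 4, 5}
Tree: B1–B2, B2–B3, B3–B4, B4–B5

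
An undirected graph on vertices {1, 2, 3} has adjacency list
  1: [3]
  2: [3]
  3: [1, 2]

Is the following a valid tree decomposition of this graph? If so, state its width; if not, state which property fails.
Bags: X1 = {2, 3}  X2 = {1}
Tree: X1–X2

A tree decomposition must satisfy three properties: every vertex lies in some bag; for every edge, both endpoints lie together in some bag; and for every vertex, the bags containing it form a connected subtree. Here edge (3,1) lies in no bag, so the decomposition is invalid.

No — edge (3,1) lies in no bag.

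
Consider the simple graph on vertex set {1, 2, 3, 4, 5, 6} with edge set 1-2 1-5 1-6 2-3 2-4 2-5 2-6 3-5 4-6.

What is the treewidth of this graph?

2

A width-2 tree decomposition is:
Bags: B1 = {1, 2, 6}  B2 = {1, 2, 5}  B3 = {2, 4, 6}  B4 = {2, 3, 5}
Tree: B1–B2, B1–B3, B2–B4
Every bag has size at most 3, so the width is 3 − 1 = 2 and tw(G) ≤ 2. For the lower bound, the 3 vertices {1, 2, 5} are pairwise adjacent, and any tree decomposition puts a clique entirely inside one bag — forcing width ≥ 2. The upper and lower bounds meet at 2, so that is the treewidth.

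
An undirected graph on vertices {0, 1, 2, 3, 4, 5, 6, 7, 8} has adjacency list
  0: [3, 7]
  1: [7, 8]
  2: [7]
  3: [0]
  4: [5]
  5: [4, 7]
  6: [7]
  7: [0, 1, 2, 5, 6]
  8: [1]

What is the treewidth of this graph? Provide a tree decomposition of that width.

Each bag holds 2 vertices, so the decomposition has width 1, which upper-bounds the treewidth. Any graph with an edge has treewidth ≥ 1, and G has the edge 7–0. Hence tw(G) = 1 exactly.

Treewidth 1.
One such decomposition:
Bags: B1 = {0, 7}  B2 = {1, 7}  B3 = {5, 7}  B4 = {6, 7}  B5 = {0, 3}  B6 = {1, 8}  B7 = {2, 7}  B8 = {4, 5}
Tree: B1–B2, B1–B3, B1–B4, B1–B5, B2–B6, B2–B7, B3–B8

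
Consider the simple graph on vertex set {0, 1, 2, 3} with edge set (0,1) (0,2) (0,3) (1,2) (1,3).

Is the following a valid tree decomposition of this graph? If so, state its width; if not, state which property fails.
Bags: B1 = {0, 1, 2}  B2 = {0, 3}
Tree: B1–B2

A tree decomposition must satisfy three properties: every vertex lies in some bag; for every edge, both endpoints lie together in some bag; and for every vertex, the bags containing it form a connected subtree. Here edge (1,3) lies in no bag, so the decomposition is invalid.

No — edge (1,3) lies in no bag.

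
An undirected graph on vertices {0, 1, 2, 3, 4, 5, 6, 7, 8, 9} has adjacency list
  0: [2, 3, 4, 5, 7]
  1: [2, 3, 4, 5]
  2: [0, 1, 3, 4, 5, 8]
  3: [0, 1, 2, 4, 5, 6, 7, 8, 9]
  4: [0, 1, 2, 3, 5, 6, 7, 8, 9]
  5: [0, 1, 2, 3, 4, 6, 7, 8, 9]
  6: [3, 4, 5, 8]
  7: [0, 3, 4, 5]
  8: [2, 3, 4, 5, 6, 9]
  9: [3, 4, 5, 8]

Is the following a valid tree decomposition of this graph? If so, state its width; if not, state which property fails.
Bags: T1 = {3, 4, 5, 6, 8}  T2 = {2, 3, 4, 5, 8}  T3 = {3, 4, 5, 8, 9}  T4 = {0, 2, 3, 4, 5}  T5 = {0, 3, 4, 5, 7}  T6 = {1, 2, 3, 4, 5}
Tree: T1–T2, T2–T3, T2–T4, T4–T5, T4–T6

Yes; width 4.

Checking the three conditions: (i) the bags cover all of {0, 1, 2, 3, 4, 5, 6, 7, 8, 9}; (ii) for each edge, some bag contains both endpoints; (iii) the bags containing any fixed vertex form a subtree. All hold, so the decomposition is valid with width 5 − 1 = 4.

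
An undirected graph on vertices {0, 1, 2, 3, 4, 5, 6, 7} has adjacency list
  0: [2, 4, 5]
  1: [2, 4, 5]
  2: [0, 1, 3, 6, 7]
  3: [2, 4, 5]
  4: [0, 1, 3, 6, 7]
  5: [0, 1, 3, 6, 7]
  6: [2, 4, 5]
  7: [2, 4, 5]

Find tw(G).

3

A width-3 tree decomposition is:
Bags: B1 = {1, 2, 4, 5}  B2 = {0, 2, 4, 5}  B3 = {2, 4, 5, 6}  B4 = {2, 3, 4, 5}  B5 = {2, 4, 5, 7}
Tree: B1–B2, B2–B3, B3–B4, B4–B5
Each bag holds 4 vertices, so the decomposition has width 3, which upper-bounds the treewidth. For the lower bound: the 4 vertex sets {1,4}, {0,2}, {5}, {6} are disjoint, each induces a connected subgraph, and every pair is joined by at least one edge of G. Contracting each set to a single vertex therefore yields K_{4} as a minor, and since treewidth is minor-monotone, tw(G) ≥ tw(K_{4}) = 3. Therefore the treewidth is 3.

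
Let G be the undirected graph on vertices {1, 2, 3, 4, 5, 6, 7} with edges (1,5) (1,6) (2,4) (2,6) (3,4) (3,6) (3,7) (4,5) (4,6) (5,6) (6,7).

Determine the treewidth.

2

A width-2 tree decomposition is:
Bags: B1 = {3, 6, 7}  B2 = {3, 4, 6}  B3 = {2, 4, 6}  B4 = {4, 5, 6}  B5 = {1, 5, 6}
Tree: B1–B2, B2–B3, B3–B4, B4–B5
Each bag holds 3 vertices, so the decomposition has width 2, which upper-bounds the treewidth. Conversely, {1, 5, 6} is a clique of size 3, and the vertices of any clique must share a bag in every tree decomposition; so some bag has ≥ 3 vertices and tw(G) ≥ 2. Combining the bounds, tw(G) = 2.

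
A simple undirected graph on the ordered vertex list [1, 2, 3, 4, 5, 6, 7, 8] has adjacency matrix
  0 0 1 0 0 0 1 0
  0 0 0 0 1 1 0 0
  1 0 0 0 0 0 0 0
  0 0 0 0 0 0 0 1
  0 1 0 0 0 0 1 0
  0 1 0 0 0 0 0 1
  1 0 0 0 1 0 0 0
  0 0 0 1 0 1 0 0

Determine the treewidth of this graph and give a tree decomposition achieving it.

Every bag has size at most 2, so the width is 2 − 1 = 1 and tw(G) ≤ 1. Any graph with an edge has treewidth ≥ 1, and G has the edge 4–8. Hence tw(G) = 1 exactly.

Treewidth 1.
One optimal decomposition is:
Bags: B1 = {4, 8}  B2 = {6, 8}  B3 = {2, 6}  B4 = {2, 5}  B5 = {5, 7}  B6 = {1, 7}  B7 = {1, 3}
Tree: B1–B2, B2–B3, B3–B4, B4–B5, B5–B6, B6–B7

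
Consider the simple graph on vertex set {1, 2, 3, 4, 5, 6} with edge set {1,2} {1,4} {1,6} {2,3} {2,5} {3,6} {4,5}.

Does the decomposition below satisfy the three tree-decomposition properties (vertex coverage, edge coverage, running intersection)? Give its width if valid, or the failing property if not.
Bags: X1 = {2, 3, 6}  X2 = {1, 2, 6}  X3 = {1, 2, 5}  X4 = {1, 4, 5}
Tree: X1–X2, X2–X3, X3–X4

Vertex coverage: the bags together contain {1, 2, 3, 4, 5, 6}, the full vertex set. Edge coverage: each edge of G has both endpoints in at least one bag. Running intersection: for every vertex, the bags containing it form a connected subtree. All three properties hold, so this is a valid tree decomposition of width max|bag| − 1 = 2, and hence tw(G) ≤ 2.

Yes; width 2.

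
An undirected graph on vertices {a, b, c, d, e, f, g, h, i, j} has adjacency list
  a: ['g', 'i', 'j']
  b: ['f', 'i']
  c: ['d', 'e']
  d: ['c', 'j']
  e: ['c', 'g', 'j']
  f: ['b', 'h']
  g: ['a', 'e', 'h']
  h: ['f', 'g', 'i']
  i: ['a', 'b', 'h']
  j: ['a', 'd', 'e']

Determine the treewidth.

A width-2 tree decomposition is:
Bags: B1 = {b, f, i}  B2 = {f, h, i}  B3 = {a, h, i}  B4 = {a, g, h}  B5 = {a, g, j}  B6 = {e, g, j}  B7 = {d, e, j}  B8 = {c, d, e}
Tree: B1–B2, B2–B3, B3–B4, B4–B5, B5–B6, B6–B7, B7–B8
The largest bag has 3 vertices, giving width 2; this decomposition certifies tw(G) ≤ 2. Since b–f–h–i–b is a cycle in G, G is not acyclic. Forests are exactly the graphs of treewidth ≤ 1, so tw(G) ≥ 2. The upper and lower bounds meet at 2, so that is the treewidth.

2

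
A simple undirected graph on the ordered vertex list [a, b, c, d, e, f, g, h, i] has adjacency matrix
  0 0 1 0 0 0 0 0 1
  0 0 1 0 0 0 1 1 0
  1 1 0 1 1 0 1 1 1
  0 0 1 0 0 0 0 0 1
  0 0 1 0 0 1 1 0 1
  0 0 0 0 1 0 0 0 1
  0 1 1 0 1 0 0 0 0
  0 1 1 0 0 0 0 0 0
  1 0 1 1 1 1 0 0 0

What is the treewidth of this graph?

2

A width-2 tree decomposition is:
Bags: B1 = {c, e, g}  B2 = {b, c, g}  B3 = {c, e, i}  B4 = {a, c, i}  B5 = {e, f, i}  B6 = {c, d, i}  B7 = {b, c, h}
Tree: B1–B2, B1–B3, B3–B4, B3–B5, B3–B6, B2–B7
Each bag holds 3 vertices, so the decomposition has width 2, which upper-bounds the treewidth. For the lower bound, the 3 vertices {c, e, g} are pairwise adjacent, and any tree decomposition puts a clique entirely inside one bag — forcing width ≥ 2. The upper and lower bounds meet at 2, so that is the treewidth.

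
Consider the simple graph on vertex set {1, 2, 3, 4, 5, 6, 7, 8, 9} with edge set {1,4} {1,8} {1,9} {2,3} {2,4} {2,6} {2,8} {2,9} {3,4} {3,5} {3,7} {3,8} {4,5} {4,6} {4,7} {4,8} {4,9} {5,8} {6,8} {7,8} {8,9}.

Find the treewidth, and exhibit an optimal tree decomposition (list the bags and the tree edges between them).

The largest bag has 4 vertices, giving width 3; this decomposition certifies tw(G) ≤ 3. Conversely, {1, 4, 8, 9} is a clique of size 4, and the vertices of any clique must share a bag in every tree decomposition; so some bag has ≥ 4 vertices and tw(G) ≥ 3. The upper and lower bounds meet at 3, so that is the treewidth.

Treewidth 3.
Bags: B1 = {2, 3, 4, 8}  B2 = {2, 4, 8, 9}  B3 = {2, 4, 6, 8}  B4 = {1, 4, 8, 9}  B5 = {3, 4, 5, 8}  B6 = {3, 4, 7, 8}
Tree: B1–B2, B2–B3, B2–B4, B1–B5, B1–B6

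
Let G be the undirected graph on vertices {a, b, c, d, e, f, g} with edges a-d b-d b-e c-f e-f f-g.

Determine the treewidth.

1

A width-1 tree decomposition is:
Bags: B1 = {e, f}  B2 = {c, f}  B3 = {f, g}  B4 = {b, e}  B5 = {b, d}  B6 = {a, d}
Tree: B1–B2, B2–B3, B1–B4, B4–B5, B5–B6
Every bag has size at most 2, so the width is 2 − 1 = 1 and tw(G) ≤ 1. G has an edge, so its treewidth is at least 1. The upper and lower bounds meet at 1, so that is the treewidth.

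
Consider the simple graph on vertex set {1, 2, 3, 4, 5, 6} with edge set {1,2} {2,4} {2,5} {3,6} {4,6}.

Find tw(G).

A width-1 tree decomposition is:
Bags: B1 = {2, 5}  B2 = {2, 4}  B3 = {4, 6}  B4 = {3, 6}  B5 = {1, 2}
Tree: B1–B2, B2–B3, B3–B4, B1–B5
Each bag holds 2 vertices, so the decomposition has width 1, which upper-bounds the treewidth. Since G has at least one edge (e.g. 5–2), it is not an edgeless graph, so tw(G) ≥ 1. The upper and lower bounds meet at 1, so that is the treewidth.

1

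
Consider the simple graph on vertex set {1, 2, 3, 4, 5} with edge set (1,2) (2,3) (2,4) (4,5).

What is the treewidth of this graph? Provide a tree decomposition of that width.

Treewidth 1.
One such decomposition:
Bags: B1 = {1, 2}  B2 = {2, 4}  B3 = {2, 3}  B4 = {4, 5}
Tree: B1–B2, B1–B3, B2–B4

The largest bag has 2 vertices, giving width 1; this decomposition certifies tw(G) ≤ 1. Any graph with an edge has treewidth ≥ 1, and G has the edge 1–2. The upper and lower bounds meet at 1, so that is the treewidth.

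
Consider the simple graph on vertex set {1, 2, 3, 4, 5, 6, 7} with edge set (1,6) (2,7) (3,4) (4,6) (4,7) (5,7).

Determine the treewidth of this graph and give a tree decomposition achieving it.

Treewidth 1.
Bags: B1 = {3, 4}  B2 = {4, 6}  B3 = {4, 7}  B4 = {2, 7}  B5 = {1, 6}  B6 = {5, 7}
Tree: B1–B2, B2–B3, B3–B4, B2–B5, B4–B6

The largest bag has 2 vertices, giving width 1; this decomposition certifies tw(G) ≤ 1. Since G has at least one edge (e.g. 3–4), it is not an edgeless graph, so tw(G) ≥ 1. The upper and lower bounds meet at 1, so that is the treewidth.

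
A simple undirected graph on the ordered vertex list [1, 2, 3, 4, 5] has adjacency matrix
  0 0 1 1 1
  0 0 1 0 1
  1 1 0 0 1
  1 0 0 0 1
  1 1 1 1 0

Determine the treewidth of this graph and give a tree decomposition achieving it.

Each bag holds 3 vertices, so the decomposition has width 2, which upper-bounds the treewidth. For the lower bound, the 3 vertices {1, 3, 5} are pairwise adjacent, and any tree decomposition puts a clique entirely inside one bag — forcing width ≥ 2. Combining the bounds, tw(G) = 2.

Treewidth 2.
One such decomposition:
Bags: B1 = {2, 3, 5}  B2 = {1, 3, 5}  B3 = {1, 4, 5}
Tree: B1–B2, B2–B3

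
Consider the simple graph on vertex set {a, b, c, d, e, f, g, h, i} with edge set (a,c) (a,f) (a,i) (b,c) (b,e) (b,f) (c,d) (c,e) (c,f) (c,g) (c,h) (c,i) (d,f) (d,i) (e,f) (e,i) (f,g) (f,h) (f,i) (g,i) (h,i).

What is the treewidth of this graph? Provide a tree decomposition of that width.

Each bag holds 4 vertices, so the decomposition has width 3, which upper-bounds the treewidth. For the lower bound, the 4 vertices {b, c, e, f} are pairwise adjacent, and any tree decomposition puts a clique entirely inside one bag — forcing width ≥ 3. Combining the bounds, tw(G) = 3.

Treewidth 3.
One such decomposition:
Bags: B1 = {c, f, h, i}  B2 = {a, c, f, i}  B3 = {c, f, g, i}  B4 = {c, e, f, i}  B5 = {c, d, f, i}  B6 = {b, c, e, f}
Tree: B1–B2, B2–B3, B1–B4, B3–B5, B4–B6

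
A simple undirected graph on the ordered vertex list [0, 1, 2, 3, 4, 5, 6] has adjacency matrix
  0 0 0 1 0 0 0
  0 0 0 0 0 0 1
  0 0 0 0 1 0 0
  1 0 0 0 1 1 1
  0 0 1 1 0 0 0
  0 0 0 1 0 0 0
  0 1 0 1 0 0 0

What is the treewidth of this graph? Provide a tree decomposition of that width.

Every bag has size at most 2, so the width is 2 − 1 = 1 and tw(G) ≤ 1. G has an edge, so its treewidth is at least 1. Combining the bounds, tw(G) = 1.

Treewidth 1.
Bags: B1 = {3, 4}  B2 = {0, 3}  B3 = {3, 6}  B4 = {1, 6}  B5 = {3, 5}  B6 = {2, 4}
Tree: B1–B2, B1–B3, B3–B4, B3–B5, B1–B6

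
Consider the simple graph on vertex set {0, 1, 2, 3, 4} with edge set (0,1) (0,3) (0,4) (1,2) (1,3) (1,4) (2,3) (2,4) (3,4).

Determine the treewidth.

A width-3 tree decomposition is:
Bags: B1 = {1, 2, 3, 4}  B2 = {0, 1, 3, 4}
Tree: B1–B2
Each bag holds 4 vertices, so the decomposition has width 3, which upper-bounds the treewidth. For the lower bound, the 4 vertices {0, 1, 3, 4} are pairwise adjacent, and any tree decomposition puts a clique entirely inside one bag — forcing width ≥ 3. Combining the bounds, tw(G) = 3.

3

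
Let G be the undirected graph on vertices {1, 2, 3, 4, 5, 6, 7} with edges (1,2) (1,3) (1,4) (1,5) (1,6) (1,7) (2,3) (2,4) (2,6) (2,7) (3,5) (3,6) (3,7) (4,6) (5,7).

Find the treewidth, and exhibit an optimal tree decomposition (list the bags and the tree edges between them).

Treewidth 3.
One optimal decomposition is:
Bags: B1 = {1, 2, 3, 7}  B2 = {1, 2, 3, 6}  B3 = {1, 3, 5, 7}  B4 = {1, 2, 4, 6}
Tree: B1–B2, B1–B3, B2–B4

The largest bag has 4 vertices, giving width 3; this decomposition certifies tw(G) ≤ 3. On the other hand G contains the 4-clique {1, 2, 3, 6}. A clique must lie in a single bag of any decomposition, so no decomposition can have width below 3. Therefore the treewidth is 3.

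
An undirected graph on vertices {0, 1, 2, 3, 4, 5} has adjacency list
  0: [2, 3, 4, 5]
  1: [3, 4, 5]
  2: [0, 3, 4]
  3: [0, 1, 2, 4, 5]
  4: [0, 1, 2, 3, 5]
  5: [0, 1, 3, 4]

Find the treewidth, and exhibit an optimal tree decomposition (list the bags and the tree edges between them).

Treewidth 3.
One such decomposition:
Bags: B1 = {0, 3, 4, 5}  B2 = {0, 2, 3, 4}  B3 = {1, 3, 4, 5}
Tree: B1–B2, B1–B3

Every bag has size at most 4, so the width is 4 − 1 = 3 and tw(G) ≤ 3. For the lower bound, the 4 vertices {0, 2, 3, 4} are pairwise adjacent, and any tree decomposition puts a clique entirely inside one bag — forcing width ≥ 3. Combining the bounds, tw(G) = 3.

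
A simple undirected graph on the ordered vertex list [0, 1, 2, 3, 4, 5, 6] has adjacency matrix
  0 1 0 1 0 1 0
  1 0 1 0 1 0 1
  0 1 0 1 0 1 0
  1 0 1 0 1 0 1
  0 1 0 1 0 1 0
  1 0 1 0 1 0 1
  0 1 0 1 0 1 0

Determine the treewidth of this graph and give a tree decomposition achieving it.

Treewidth 3.
One optimal decomposition is:
Bags: B1 = {1, 3, 5, 6}  B2 = {1, 2, 3, 5}  B3 = {1, 3, 4, 5}  B4 = {0, 1, 3, 5}
Tree: B1–B2, B2–B3, B3–B4

The largest bag has 4 vertices, giving width 3; this decomposition certifies tw(G) ≤ 3. For the lower bound: the 4 vertex sets {3,6}, {2,5}, {1}, {4} are disjoint, each induces a connected subgraph, and every pair is joined by at least one edge of G. Contracting each set to a single vertex therefore yields K_{4} as a minor, and since treewidth is minor-monotone, tw(G) ≥ tw(K_{4}) = 3. Therefore the treewidth is 3.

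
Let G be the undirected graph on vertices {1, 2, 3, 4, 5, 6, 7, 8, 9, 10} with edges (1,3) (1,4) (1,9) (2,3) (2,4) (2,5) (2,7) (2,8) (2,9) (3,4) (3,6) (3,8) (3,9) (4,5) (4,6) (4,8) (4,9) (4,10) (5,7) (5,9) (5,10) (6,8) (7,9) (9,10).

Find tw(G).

A width-3 tree decomposition is:
Bags: B1 = {2, 3, 4, 9}  B2 = {2, 4, 5, 9}  B3 = {1, 3, 4, 9}  B4 = {2, 5, 7, 9}  B5 = {2, 3, 4, 8}  B6 = {3, 4, 6, 8}  B7 = {4, 5, 9, 10}
Tree: B1–B2, B1–B3, B2–B4, B1–B5, B5–B6, B2–B7
The largest bag has 4 vertices, giving width 3; this decomposition certifies tw(G) ≤ 3. On the other hand G contains the 4-clique {4, 5, 9, 10}. A clique must lie in a single bag of any decomposition, so no decomposition can have width below 3. Hence tw(G) = 3 exactly.

3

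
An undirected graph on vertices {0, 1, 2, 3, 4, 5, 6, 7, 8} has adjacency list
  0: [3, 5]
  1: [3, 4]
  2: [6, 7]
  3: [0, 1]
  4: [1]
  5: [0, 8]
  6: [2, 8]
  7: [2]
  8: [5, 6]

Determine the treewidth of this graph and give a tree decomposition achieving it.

Each bag holds 2 vertices, so the decomposition has width 1, which upper-bounds the treewidth. G has an edge, so its treewidth is at least 1. Therefore the treewidth is 1.

Treewidth 1.
One such decomposition:
Bags: B1 = {2, 7}  B2 = {2, 6}  B3 = {6, 8}  B4 = {5, 8}  B5 = {0, 5}  B6 = {0, 3}  B7 = {1, 3}  B8 = {1, 4}
Tree: B1–B2, B2–B3, B3–B4, B4–B5, B5–B6, B6–B7, B7–B8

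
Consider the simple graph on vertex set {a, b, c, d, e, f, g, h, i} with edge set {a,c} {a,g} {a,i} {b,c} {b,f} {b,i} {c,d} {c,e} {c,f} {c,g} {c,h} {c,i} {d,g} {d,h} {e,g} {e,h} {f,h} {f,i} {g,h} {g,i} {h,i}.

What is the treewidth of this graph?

3

A width-3 tree decomposition is:
Bags: B1 = {c, d, g, h}  B2 = {c, g, h, i}  B3 = {a, c, g, i}  B4 = {c, f, h, i}  B5 = {c, e, g, h}  B6 = {b, c, f, i}
Tree: B1–B2, B2–B3, B2–B4, B2–B5, B4–B6
The largest bag has 4 vertices, giving width 3; this decomposition certifies tw(G) ≤ 3. On the other hand G contains the 4-clique {c, d, g, h}. A clique must lie in a single bag of any decomposition, so no decomposition can have width below 3. The upper and lower bounds meet at 3, so that is the treewidth.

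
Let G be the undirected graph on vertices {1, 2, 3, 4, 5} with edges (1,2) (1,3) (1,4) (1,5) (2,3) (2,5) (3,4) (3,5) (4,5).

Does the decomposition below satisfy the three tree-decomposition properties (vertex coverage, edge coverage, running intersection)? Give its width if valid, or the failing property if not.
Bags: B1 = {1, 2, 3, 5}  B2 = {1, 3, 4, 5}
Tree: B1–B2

Vertex coverage: the bags together contain {1, 2, 3, 4, 5}, the full vertex set. Edge coverage: each edge of G has both endpoints in at least one bag. Running intersection: for every vertex, the bags containing it form a connected subtree. All three properties hold, so this is a valid tree decomposition of width max|bag| − 1 = 3, and hence tw(G) ≤ 3.

Yes; width 3.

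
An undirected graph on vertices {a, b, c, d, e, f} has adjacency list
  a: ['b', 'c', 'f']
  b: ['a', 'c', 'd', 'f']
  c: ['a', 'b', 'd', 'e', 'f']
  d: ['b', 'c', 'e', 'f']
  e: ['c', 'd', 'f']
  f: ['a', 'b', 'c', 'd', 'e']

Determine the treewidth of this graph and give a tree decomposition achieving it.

Treewidth 3.
Bags: B1 = {c, d, e, f}  B2 = {b, c, d, f}  B3 = {a, b, c, f}
Tree: B1–B2, B2–B3

Each bag holds 4 vertices, so the decomposition has width 3, which upper-bounds the treewidth. For the lower bound, the 4 vertices {c, d, e, f} are pairwise adjacent, and any tree decomposition puts a clique entirely inside one bag — forcing width ≥ 3. Combining the bounds, tw(G) = 3.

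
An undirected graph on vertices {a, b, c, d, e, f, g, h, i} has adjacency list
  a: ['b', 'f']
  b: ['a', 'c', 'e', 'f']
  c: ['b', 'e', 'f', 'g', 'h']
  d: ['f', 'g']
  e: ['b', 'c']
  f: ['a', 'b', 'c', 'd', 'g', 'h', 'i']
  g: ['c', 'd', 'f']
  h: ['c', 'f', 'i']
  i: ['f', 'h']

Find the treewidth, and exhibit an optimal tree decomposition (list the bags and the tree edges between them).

Treewidth 2.
One such decomposition:
Bags: B1 = {c, f, g}  B2 = {c, f, h}  B3 = {f, h, i}  B4 = {d, f, g}  B5 = {b, c, f}  B6 = {a, b, f}  B7 = {b, c, e}
Tree: B1–B2, B2–B3, B1–B4, B1–B5, B5–B6, B5–B7

Every bag has size at most 3, so the width is 3 − 1 = 2 and tw(G) ≤ 2. For the lower bound, the 3 vertices {b, c, e} are pairwise adjacent, and any tree decomposition puts a clique entirely inside one bag — forcing width ≥ 2. Combining the bounds, tw(G) = 2.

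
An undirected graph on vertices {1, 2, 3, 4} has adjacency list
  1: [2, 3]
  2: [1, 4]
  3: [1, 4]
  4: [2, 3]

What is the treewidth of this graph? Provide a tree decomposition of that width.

The largest bag has 3 vertices, giving width 2; this decomposition certifies tw(G) ≤ 2. For the lower bound, G contains the cycle 3–1–2–4–3, so G is not a forest; only forests have treewidth ≤ 1, hence tw(G) ≥ 2. Combining the bounds, tw(G) = 2.

Treewidth 2.
One optimal decomposition is:
Bags: B1 = {1, 2, 3}  B2 = {2, 3, 4}
Tree: B1–B2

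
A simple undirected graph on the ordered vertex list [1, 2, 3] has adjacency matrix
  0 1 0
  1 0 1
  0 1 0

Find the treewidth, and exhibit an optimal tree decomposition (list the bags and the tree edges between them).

Each bag holds 2 vertices, so the decomposition has width 1, which upper-bounds the treewidth. Since G has at least one edge (e.g. 1–2), it is not an edgeless graph, so tw(G) ≥ 1. The upper and lower bounds meet at 1, so that is the treewidth.

Treewidth 1.
Bags: B1 = {1, 2}  B2 = {2, 3}
Tree: B1–B2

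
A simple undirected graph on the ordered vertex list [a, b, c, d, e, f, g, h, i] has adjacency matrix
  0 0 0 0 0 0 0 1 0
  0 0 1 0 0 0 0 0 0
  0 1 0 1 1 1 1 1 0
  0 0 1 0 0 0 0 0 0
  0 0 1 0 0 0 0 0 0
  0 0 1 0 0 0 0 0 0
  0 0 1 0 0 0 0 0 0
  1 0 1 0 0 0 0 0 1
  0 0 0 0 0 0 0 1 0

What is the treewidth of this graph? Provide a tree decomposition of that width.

Treewidth 1.
One such decomposition:
Bags: B1 = {b, c}  B2 = {c, e}  B3 = {c, h}  B4 = {c, d}  B5 = {a, h}  B6 = {h, i}  B7 = {c, g}  B8 = {c, f}
Tree: B1–B2, B1–B3, B1–B4, B3–B5, B5–B6, B1–B7, B3–B8

The largest bag has 2 vertices, giving width 1; this decomposition certifies tw(G) ≤ 1. Since G has at least one edge (e.g. b–c), it is not an edgeless graph, so tw(G) ≥ 1. Combining the bounds, tw(G) = 1.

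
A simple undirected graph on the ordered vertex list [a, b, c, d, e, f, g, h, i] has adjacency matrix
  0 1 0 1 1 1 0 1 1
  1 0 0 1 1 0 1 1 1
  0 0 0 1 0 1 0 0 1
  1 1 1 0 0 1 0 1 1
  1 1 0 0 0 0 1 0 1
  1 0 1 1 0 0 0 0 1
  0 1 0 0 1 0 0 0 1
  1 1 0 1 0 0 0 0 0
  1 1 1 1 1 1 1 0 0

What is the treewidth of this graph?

3

A width-3 tree decomposition is:
Bags: B1 = {a, b, d, i}  B2 = {a, b, d, h}  B3 = {a, d, f, i}  B4 = {c, d, f, i}  B5 = {a, b, e, i}  B6 = {b, e, g, i}
Tree: B1–B2, B1–B3, B3–B4, B1–B5, B5–B6
The largest bag has 4 vertices, giving width 3; this decomposition certifies tw(G) ≤ 3. Conversely, {a, b, d, h} is a clique of size 4, and the vertices of any clique must share a bag in every tree decomposition; so some bag has ≥ 4 vertices and tw(G) ≥ 3. Hence tw(G) = 3 exactly.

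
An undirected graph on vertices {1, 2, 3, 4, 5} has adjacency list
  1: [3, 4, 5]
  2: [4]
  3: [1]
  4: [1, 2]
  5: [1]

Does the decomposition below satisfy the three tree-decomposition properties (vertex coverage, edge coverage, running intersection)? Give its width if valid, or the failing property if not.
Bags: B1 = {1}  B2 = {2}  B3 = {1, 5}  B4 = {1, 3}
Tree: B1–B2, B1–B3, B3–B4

A tree decomposition must satisfy three properties: every vertex lies in some bag; for every edge, both endpoints lie together in some bag; and for every vertex, the bags containing it form a connected subtree. Here vertex 4 appears in no bag, so the decomposition is invalid.

No — vertex 4 appears in no bag.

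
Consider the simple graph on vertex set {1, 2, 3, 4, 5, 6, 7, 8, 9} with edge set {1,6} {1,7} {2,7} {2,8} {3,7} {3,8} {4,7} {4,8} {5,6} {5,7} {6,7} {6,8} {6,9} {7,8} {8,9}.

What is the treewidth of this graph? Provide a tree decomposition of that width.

Every bag has size at most 3, so the width is 3 − 1 = 2 and tw(G) ≤ 2. Conversely, {6, 8, 9} is a clique of size 3, and the vertices of any clique must share a bag in every tree decomposition; so some bag has ≥ 3 vertices and tw(G) ≥ 2. Combining the bounds, tw(G) = 2.

Treewidth 2.
One optimal decomposition is:
Bags: B1 = {2, 7, 8}  B2 = {6, 7, 8}  B3 = {1, 6, 7}  B4 = {4, 7, 8}  B5 = {3, 7, 8}  B6 = {6, 8, 9}  B7 = {5, 6, 7}
Tree: B1–B2, B2–B3, B1–B4, B1–B5, B2–B6, B2–B7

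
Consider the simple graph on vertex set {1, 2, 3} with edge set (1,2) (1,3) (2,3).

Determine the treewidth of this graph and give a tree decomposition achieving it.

Treewidth 2.
One optimal decomposition is:
Bags: B1 = {1, 2, 3}
Tree: (single bag)

A single bag containing all 3 vertices is trivially a valid decomposition of width 2. On the other hand G contains the 3-clique {1, 2, 3}. A clique must lie in a single bag of any decomposition, so no decomposition can have width below 2. The upper and lower bounds meet at 2, so that is the treewidth.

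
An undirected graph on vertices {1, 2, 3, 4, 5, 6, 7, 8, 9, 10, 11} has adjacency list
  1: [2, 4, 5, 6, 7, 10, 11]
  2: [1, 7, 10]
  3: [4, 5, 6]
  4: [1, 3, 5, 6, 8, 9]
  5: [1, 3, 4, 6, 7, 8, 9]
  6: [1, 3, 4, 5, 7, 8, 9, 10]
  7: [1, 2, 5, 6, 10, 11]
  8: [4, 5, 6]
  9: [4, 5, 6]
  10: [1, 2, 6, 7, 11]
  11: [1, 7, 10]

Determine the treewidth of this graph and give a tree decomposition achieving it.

Each bag holds 4 vertices, so the decomposition has width 3, which upper-bounds the treewidth. For the lower bound, the 4 vertices {1, 2, 7, 10} are pairwise adjacent, and any tree decomposition puts a clique entirely inside one bag — forcing width ≥ 3. The upper and lower bounds meet at 3, so that is the treewidth.

Treewidth 3.
Bags: B1 = {1, 6, 7, 10}  B2 = {1, 5, 6, 7}  B3 = {1, 4, 5, 6}  B4 = {4, 5, 6, 8}  B5 = {1, 2, 7, 10}  B6 = {3, 4, 5, 6}  B7 = {1, 7, 10, 11}  B8 = {4, 5, 6, 9}
Tree: B1–B2, B2–B3, B3–B4, B1–B5, B3–B6, B5–B7, B4–B8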